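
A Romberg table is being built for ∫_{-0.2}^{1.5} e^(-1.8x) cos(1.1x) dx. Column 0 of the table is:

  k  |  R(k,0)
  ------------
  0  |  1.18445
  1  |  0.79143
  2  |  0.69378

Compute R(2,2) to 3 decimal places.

R(1,1) = (4·0.79143 − 1.18445) / 3 = 0.66042
R(2,1) = 0.69378 + (0.69378 − 0.79143)/3 = 0.66123
R(2,2) = (16·0.66123 − 0.66042) / 15 = 0.66128
(Column j=1 coincides with Simpson's rule on the same nodes.)

0.661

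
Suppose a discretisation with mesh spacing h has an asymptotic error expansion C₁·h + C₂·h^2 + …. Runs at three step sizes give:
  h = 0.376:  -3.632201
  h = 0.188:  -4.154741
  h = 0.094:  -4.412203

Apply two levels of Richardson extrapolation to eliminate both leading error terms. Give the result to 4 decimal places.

-4.6671

First eliminate the h term (factor 2^1 = 2):
  B₁ = (2·(-4.154741) − (-3.632201))/1 = -4.677281
  B₂ = (2·(-4.412203) − (-4.154741))/1 = -4.669665
Then eliminate the h^2 term (factor 2^2 = 4):
  (4·(-4.669665) − (-4.677281))/3 = -4.667126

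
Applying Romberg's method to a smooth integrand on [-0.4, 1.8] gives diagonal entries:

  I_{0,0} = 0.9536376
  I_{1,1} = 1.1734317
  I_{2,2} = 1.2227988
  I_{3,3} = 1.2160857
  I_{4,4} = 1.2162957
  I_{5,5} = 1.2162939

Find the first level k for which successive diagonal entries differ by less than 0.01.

|I_{1,1} − I_{0,0}| = 0.2197941 ≥ 0.01
|I_{2,2} − I_{1,1}| = 0.0493671 ≥ 0.01
|I_{3,3} − I_{2,2}| = 0.0067131 < 0.01

k = 3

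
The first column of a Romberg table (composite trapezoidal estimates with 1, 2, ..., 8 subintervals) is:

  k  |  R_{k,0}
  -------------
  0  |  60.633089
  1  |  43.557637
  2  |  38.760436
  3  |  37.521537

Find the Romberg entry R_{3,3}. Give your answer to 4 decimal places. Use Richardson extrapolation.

37.1049

Richardson extrapolation on the trapezoidal column (denominator 4−1=3):
R_{1,1} = (4·43.557637 − 60.633089) / 3 = 37.865820
R_{2,1} = (4·38.760436 − 43.557637) / 3 = 37.161369
R_{3,1} = 37.521537 + (37.521537 − 38.760436)/3 = 37.108571
R_{2,2} = (16·37.161369 − 37.865820) / 15 = 37.114406
R_{3,2} = (16·37.108571 − 37.161369) / 15 = 37.105051
R_{3,3} = (64·37.105051 − 37.114406) / 63 = 37.104903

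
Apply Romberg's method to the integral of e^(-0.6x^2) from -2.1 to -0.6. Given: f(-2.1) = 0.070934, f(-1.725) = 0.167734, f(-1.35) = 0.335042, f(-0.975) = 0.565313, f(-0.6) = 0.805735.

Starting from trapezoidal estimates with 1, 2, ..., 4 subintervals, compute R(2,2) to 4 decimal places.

0.5602

R(0,0) (trapezoid, 1 panel, h=1.5000): 0.657502
R(1,0) (trapezoid, 2 panels, h=0.7500): 0.580032
R(2,0) (trapezoid, 4 panels, h=0.3750): 0.564909
R(1,1) = 0.580032 + (0.580032 − 0.657502)/3 = 0.554209
R(2,1) = 0.564909 + (0.564909 − 0.580032)/3 = 0.559868
R(2,2) = 0.559868 + (0.559868 − 0.554209)/15 = 0.560245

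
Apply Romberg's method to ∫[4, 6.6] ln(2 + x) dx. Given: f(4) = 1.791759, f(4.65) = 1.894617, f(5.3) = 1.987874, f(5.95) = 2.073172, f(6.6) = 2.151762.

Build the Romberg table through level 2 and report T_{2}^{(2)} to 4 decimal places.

5.1546

T_{0}^{(0)} (trapezoid, 1 panel, h=2.6000): 5.126577
T_{1}^{(0)} (trapezoid, 2 panels, h=1.3000): 5.147525
T_{2}^{(0)} (trapezoid, 4 panels, h=0.6500): 5.152825
T_{1}^{(1)} = 5.147525 + (5.147525 − 5.126577)/3 = 5.154508
T_{2}^{(1)} = 5.152825 + (5.152825 − 5.147525)/3 = 5.154592
T_{2}^{(2)} = 5.154592 + (5.154592 − 5.154508)/15 = 5.154598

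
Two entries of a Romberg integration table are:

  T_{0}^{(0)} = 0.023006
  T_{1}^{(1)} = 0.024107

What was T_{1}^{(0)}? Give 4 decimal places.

0.0238

From T_{1}^{(1)} = (4·T_{1}^{(0)} − T_{0}^{(0)})/3, solve for T_{1}^{(0)}:
4·T_{1}^{(0)} = 3·0.024107 + 0.023006 = 0.095327
T_{1}^{(0)} = 0.023832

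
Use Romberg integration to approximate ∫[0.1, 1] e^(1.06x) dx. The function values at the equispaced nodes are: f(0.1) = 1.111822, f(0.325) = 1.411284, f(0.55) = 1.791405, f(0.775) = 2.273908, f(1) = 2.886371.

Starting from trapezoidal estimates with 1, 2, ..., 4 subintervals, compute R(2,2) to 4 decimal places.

R(0,0) (trapezoid, 1 panel, h=0.9000): 1.799187
R(1,0) (trapezoid, 2 panels, h=0.4500): 1.705726
R(2,0) (trapezoid, 4 panels, h=0.2250): 1.682031
R(1,1) = 1.705726 + (1.705726 − 1.799187)/3 = 1.674572
R(2,1) = 1.682031 + (1.682031 − 1.705726)/3 = 1.674133
R(2,2) = 1.674133 + (1.674133 − 1.674572)/15 = 1.674104

1.6741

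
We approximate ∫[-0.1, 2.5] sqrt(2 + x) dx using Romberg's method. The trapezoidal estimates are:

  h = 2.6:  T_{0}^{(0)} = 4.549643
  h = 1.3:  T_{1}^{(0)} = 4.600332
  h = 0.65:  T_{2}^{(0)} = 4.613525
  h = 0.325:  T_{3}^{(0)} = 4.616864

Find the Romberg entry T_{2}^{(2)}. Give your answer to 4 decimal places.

Richardson extrapolation on the trapezoidal column (denominator 4−1=3):
T_{1}^{(1)} = 4.600332 + (4.600332 − 4.549643)/3 = 4.617228
T_{2}^{(1)} = (4·4.613525 − 4.600332) / 3 = 4.617923
T_{2}^{(2)} = 4.617923 + (4.617923 − 4.617228)/15 = 4.617969

4.6180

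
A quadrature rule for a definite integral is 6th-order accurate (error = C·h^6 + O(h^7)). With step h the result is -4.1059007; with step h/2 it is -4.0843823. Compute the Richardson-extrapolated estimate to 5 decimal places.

Extrapolated value = (64·A(h/2) − A(h)) / (64 − 1)
= (64·(-4.0843823) − (-4.1059007)) / 63
= -257.2945665 / 63 = -4.0840407

-4.08404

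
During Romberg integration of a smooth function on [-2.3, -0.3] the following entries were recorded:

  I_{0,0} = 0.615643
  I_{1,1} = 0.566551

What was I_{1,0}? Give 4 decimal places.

0.5788

From I_{1,1} = (4·I_{1,0} − I_{0,0})/3, solve for I_{1,0}:
4·I_{1,0} = 3·0.566551 + 0.615643 = 2.315296
I_{1,0} = 0.578824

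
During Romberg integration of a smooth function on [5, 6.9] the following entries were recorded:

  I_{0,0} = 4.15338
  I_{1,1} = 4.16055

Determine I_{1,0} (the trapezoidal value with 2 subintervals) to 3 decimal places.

From I_{1,1} = (4·I_{1,0} − I_{0,0})/3, solve for I_{1,0}:
4·I_{1,0} = 3·4.16055 + 4.15338 = 16.63503
I_{1,0} = 4.15876

4.159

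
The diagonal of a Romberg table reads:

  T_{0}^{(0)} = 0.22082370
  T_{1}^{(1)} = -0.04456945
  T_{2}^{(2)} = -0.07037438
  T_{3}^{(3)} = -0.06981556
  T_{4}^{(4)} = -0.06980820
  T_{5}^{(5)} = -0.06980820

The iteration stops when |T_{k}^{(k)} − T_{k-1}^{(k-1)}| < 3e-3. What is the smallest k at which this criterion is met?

|T_{1}^{(1)} − T_{0}^{(0)}| = 0.26539315 ≥ 3e-3
|T_{2}^{(2)} − T_{1}^{(1)}| = 0.02580493 ≥ 3e-3
|T_{3}^{(3)} − T_{2}^{(2)}| = 0.00055882 < 3e-3

k = 3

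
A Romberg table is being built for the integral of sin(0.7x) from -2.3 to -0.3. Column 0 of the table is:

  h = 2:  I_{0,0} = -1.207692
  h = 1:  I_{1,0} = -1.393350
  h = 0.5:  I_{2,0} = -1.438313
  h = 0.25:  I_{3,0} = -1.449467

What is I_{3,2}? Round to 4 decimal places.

-1.4532

Richardson extrapolation on the trapezoidal column (denominator 4−1=3):
I_{2,1} = -1.438313 + (-1.438313 − (-1.393350))/3 = -1.453301
I_{3,1} = (4·(-1.449467) − (-1.438313)) / 3 = -1.453185
I_{3,2} = -1.453185 + (-1.453185 − (-1.453301))/15 = -1.453177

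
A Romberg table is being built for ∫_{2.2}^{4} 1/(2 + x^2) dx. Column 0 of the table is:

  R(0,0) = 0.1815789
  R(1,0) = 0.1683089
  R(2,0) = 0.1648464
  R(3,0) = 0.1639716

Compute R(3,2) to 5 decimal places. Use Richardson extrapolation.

R(2,1) = 0.1648464 + (0.1648464 − 0.1683089)/3 = 0.1636922
R(3,1) = (4·0.1639716 − 0.1648464) / 3 = 0.1636800
R(3,2) = (16·0.1636800 − 0.1636922) / 15 = 0.1636792

0.16368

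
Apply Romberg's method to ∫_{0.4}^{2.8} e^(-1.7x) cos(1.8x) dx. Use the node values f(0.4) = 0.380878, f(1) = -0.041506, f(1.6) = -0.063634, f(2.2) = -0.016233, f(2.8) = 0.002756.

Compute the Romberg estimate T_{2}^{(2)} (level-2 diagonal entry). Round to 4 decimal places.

T_{0}^{(0)} (trapezoid, 1 panel, h=2.4000): 0.460361
T_{1}^{(0)} (trapezoid, 2 panels, h=1.2000): 0.153820
T_{2}^{(0)} (trapezoid, 4 panels, h=0.6000): 0.042266
T_{1}^{(1)} = 0.153820 + (0.153820 − 0.460361)/3 = 0.051640
T_{2}^{(1)} = 0.042266 + (0.042266 − 0.153820)/3 = 0.005081
T_{2}^{(2)} = 0.005081 + (0.005081 − 0.051640)/15 = 0.001977

0.0020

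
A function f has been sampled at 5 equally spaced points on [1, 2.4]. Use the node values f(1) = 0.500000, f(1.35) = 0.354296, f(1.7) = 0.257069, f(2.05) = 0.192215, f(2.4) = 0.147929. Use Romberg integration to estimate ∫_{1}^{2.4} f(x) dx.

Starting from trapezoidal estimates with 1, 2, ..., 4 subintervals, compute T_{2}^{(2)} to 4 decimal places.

T_{0}^{(0)} (trapezoid, 1 panel, h=1.4000): 0.453550
T_{1}^{(0)} (trapezoid, 2 panels, h=0.7000): 0.406723
T_{2}^{(0)} (trapezoid, 4 panels, h=0.3500): 0.394641
T_{1}^{(1)} = 0.406723 + (0.406723 − 0.453550)/3 = 0.391114
T_{2}^{(1)} = 0.394641 + (0.394641 − 0.406723)/3 = 0.390614
T_{2}^{(2)} = 0.390614 + (0.390614 − 0.391114)/15 = 0.390581

0.3906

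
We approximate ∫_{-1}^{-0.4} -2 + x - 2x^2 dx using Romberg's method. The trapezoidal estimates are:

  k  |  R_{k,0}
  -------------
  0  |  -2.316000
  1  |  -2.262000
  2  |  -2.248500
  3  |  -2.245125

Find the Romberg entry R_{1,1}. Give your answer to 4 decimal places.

-2.2440

R_{1,1} = (4·(-2.262000) − (-2.316000)) / 3 = -2.244000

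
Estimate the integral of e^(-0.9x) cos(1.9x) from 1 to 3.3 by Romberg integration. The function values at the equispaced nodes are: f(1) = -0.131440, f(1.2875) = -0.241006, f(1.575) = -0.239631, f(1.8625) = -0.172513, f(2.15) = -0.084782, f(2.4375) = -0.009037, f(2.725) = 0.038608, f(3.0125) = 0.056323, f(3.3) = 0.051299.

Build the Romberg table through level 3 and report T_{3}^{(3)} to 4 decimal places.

T_{0}^{(0)} (trapezoid, 1 panel, h=2.3000): -0.092162
T_{1}^{(0)} (trapezoid, 2 panels, h=1.1500): -0.143580
T_{2}^{(0)} (trapezoid, 4 panels, h=0.5750): -0.187378
T_{3}^{(0)} (trapezoid, 8 panels, h=0.2875): -0.198981
T_{1}^{(1)} = -0.143580 + (-0.143580 − (-0.092162))/3 = -0.160719
T_{2}^{(1)} = -0.187378 + (-0.187378 − (-0.143580))/3 = -0.201977
T_{3}^{(1)} = -0.198981 + (-0.198981 − (-0.187378))/3 = -0.202849
T_{2}^{(2)} = -0.201977 + (-0.201977 − (-0.160719))/15 = -0.204728
T_{3}^{(2)} = -0.202849 + (-0.202849 − (-0.201977))/15 = -0.202907
T_{3}^{(3)} = -0.202907 + (-0.202907 − (-0.204728))/63 = -0.202878

-0.2029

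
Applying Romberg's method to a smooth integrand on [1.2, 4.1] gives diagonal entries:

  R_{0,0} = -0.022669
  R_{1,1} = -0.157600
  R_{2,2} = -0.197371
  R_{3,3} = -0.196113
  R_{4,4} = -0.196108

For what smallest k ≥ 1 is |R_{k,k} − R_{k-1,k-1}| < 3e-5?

|R_{1,1} − R_{0,0}| = 0.134931 ≥ 3e-5
|R_{2,2} − R_{1,1}| = 0.039771 ≥ 3e-5
|R_{3,3} − R_{2,2}| = 0.001258 ≥ 3e-5
|R_{4,4} − R_{3,3}| = 0.000005 < 3e-5

k = 4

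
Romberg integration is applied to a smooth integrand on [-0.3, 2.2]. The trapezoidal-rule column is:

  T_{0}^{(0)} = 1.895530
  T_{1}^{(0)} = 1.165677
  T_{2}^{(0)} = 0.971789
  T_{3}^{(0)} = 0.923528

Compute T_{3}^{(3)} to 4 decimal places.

0.9075

Richardson extrapolation on the trapezoidal column (denominator 4−1=3):
T_{1}^{(1)} = (4·1.165677 − 1.895530) / 3 = 0.922393
T_{2}^{(1)} = 0.971789 + (0.971789 − 1.165677)/3 = 0.907160
T_{3}^{(1)} = 0.923528 + (0.923528 − 0.971789)/3 = 0.907441
T_{2}^{(2)} = 0.907160 + (0.907160 − 0.922393)/15 = 0.906144
T_{3}^{(2)} = 0.907441 + (0.907441 − 0.907160)/15 = 0.907460
T_{3}^{(3)} = 0.907460 + (0.907460 − 0.906144)/63 = 0.907481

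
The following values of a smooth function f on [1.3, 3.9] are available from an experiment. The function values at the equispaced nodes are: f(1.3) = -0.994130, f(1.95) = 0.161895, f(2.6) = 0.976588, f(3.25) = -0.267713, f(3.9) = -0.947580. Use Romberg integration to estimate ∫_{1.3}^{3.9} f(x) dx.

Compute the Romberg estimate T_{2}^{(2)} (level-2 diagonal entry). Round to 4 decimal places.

-0.1519

T_{0}^{(0)} (trapezoid, 1 panel, h=2.6000): -2.524223
T_{1}^{(0)} (trapezoid, 2 panels, h=1.3000): 0.007453
T_{2}^{(0)} (trapezoid, 4 panels, h=0.6500): -0.065055
T_{1}^{(1)} = 0.007453 + (0.007453 − (-2.524223))/3 = 0.851345
T_{2}^{(1)} = -0.065055 + (-0.065055 − 0.007453)/3 = -0.089224
T_{2}^{(2)} = -0.089224 + (-0.089224 − 0.851345)/15 = -0.151929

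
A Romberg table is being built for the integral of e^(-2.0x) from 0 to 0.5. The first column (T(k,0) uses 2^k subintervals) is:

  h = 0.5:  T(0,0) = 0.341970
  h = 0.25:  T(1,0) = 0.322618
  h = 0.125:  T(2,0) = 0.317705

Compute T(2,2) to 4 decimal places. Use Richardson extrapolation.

T(1,1) = (4·0.322618 − 0.341970) / 3 = 0.316167
T(2,1) = 0.317705 + (0.317705 − 0.322618)/3 = 0.316067
T(2,2) = (16·0.316067 − 0.316167) / 15 = 0.316060
(Column j=1 coincides with Simpson's rule on the same nodes.)

0.3161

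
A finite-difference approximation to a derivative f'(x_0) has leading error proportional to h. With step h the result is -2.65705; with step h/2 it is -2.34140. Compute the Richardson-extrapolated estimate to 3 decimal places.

-2.026

The leading error scales as h; refining by a factor of 2 reduces it by 2^1 = 2.
Extrapolated value = (2·A(h/2) − A(h)) / (2 − 1)
= (2·(-2.34140) − (-2.65705)) / 1
= -2.02575 / 1 = -2.02575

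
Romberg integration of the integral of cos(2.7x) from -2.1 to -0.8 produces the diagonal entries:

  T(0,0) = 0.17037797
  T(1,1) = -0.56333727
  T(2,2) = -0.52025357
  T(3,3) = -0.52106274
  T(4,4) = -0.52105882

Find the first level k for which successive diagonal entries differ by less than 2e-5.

k = 4

|T(1,1) − T(0,0)| = 0.73371524 ≥ 2e-5
|T(2,2) − T(1,1)| = 0.04308370 ≥ 2e-5
|T(3,3) − T(2,2)| = 0.00080917 ≥ 2e-5
|T(4,4) − T(3,3)| = 0.00000392 < 2e-5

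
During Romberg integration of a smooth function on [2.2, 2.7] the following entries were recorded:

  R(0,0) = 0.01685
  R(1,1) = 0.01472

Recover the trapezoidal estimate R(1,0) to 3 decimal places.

From R(1,1) = (4·R(1,0) − R(0,0))/3, solve for R(1,0):
4·R(1,0) = 3·0.01472 + 0.01685 = 0.06101
R(1,0) = 0.01525

0.015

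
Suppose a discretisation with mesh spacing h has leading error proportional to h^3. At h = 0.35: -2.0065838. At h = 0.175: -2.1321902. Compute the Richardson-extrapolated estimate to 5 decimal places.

-2.15013

The leading error scales as h^3; refining by a factor of 2 reduces it by 2^3 = 8.
Extrapolated value = (8·A(h/2) − A(h)) / (8 − 1)
= (8·(-2.1321902) − (-2.0065838)) / 7
= -15.0509378 / 7 = -2.1501340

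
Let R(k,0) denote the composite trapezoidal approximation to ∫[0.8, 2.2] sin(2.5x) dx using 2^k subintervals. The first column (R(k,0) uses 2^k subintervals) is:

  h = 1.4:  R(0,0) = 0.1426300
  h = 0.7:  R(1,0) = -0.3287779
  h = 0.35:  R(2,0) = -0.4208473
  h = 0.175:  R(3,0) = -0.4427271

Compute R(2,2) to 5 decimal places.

-0.44925

Richardson extrapolation on the trapezoidal column (denominator 4−1=3):
R(1,1) = (4·(-0.3287779) − 0.1426300) / 3 = -0.4859139
R(2,1) = (4·(-0.4208473) − (-0.3287779)) / 3 = -0.4515371
R(2,2) = -0.4515371 + (-0.4515371 − (-0.4859139))/15 = -0.4492453
(Column j=1 coincides with Simpson's rule on the same nodes.)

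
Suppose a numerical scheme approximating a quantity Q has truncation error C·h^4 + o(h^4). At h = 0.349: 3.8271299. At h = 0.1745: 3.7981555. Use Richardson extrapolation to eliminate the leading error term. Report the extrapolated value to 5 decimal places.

3.79622

The leading error scales as h^4; refining by a factor of 2 reduces it by 2^4 = 16.
Extrapolated value = (16·A(h/2) − A(h)) / (16 − 1)
= (16·3.7981555 − 3.8271299) / 15
= 56.9433581 / 15 = 3.7962239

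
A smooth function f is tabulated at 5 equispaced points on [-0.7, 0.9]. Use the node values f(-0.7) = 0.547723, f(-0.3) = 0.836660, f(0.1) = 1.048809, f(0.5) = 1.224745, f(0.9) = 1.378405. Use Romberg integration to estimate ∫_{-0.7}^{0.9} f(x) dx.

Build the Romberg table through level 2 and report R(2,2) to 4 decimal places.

1.6362

R(0,0) (trapezoid, 1 panel, h=1.6000): 1.540902
R(1,0) (trapezoid, 2 panels, h=0.8000): 1.609498
R(2,0) (trapezoid, 4 panels, h=0.4000): 1.629311
R(1,1) = 1.609498 + (1.609498 − 1.540902)/3 = 1.632363
R(2,1) = 1.629311 + (1.629311 − 1.609498)/3 = 1.635915
R(2,2) = 1.635915 + (1.635915 − 1.632363)/15 = 1.636152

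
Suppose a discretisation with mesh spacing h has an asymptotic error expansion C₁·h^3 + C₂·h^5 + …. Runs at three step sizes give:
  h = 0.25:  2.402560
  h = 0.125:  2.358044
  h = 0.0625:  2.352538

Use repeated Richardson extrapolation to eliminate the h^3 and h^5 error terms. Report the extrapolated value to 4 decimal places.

First eliminate the h^3 term (factor 2^3 = 8):
  B₁ = (8·2.358044 − 2.402560)/7 = 2.351685
  B₂ = (8·2.352538 − 2.358044)/7 = 2.351751
Then eliminate the h^5 term (factor 2^5 = 32):
  (32·2.351751 − 2.351685)/31 = 2.351753

2.3518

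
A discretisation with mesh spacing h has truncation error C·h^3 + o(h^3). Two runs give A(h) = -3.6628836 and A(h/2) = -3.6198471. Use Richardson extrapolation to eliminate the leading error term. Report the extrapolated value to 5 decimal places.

The leading error scales as h^3; refining by a factor of 2 reduces it by 2^3 = 8.
Extrapolated value = (8·A(h/2) − A(h)) / (8 − 1)
= (8·(-3.6198471) − (-3.6628836)) / 7
= -25.2958932 / 7 = -3.6136990

-3.61370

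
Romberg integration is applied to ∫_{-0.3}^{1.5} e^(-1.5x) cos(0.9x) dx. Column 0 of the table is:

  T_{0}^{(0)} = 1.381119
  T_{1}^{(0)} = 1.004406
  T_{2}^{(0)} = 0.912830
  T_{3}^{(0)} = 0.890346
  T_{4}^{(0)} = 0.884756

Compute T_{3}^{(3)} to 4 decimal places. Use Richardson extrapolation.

T_{1}^{(1)} = 1.004406 + (1.004406 − 1.381119)/3 = 0.878835
T_{2}^{(1)} = 0.912830 + (0.912830 − 1.004406)/3 = 0.882305
T_{3}^{(1)} = (4·0.890346 − 0.912830) / 3 = 0.882851
T_{2}^{(2)} = 0.882305 + (0.882305 − 0.878835)/15 = 0.882536
T_{3}^{(2)} = (16·0.882851 − 0.882305) / 15 = 0.882887
T_{3}^{(3)} = 0.882887 + (0.882887 − 0.882536)/63 = 0.882893

0.8829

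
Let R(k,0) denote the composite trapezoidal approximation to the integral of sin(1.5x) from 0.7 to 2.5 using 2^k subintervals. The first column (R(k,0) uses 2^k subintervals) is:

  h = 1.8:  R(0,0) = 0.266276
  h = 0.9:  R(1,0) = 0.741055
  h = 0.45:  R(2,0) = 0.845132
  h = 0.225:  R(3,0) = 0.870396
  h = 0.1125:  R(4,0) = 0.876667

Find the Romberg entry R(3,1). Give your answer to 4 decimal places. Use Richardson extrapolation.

Richardson extrapolation on the trapezoidal column (denominator 4−1=3):
R(3,1) = (4·0.870396 − 0.845132) / 3 = 0.878817

0.8788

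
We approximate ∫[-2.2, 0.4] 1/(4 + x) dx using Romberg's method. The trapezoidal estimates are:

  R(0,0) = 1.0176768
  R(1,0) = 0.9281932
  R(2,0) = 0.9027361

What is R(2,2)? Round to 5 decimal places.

0.89398

R(1,1) = (4·0.9281932 − 1.0176768) / 3 = 0.8983653
R(2,1) = (4·0.9027361 − 0.9281932) / 3 = 0.8942504
R(2,2) = 0.8942504 + (0.8942504 − 0.8983653)/15 = 0.8939761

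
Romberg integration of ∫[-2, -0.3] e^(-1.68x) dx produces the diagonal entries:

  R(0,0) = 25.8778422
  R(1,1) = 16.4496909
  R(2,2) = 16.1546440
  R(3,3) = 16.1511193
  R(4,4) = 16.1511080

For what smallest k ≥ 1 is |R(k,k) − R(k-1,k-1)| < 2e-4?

|R(1,1) − R(0,0)| = 9.4281513 ≥ 2e-4
|R(2,2) − R(1,1)| = 0.2950469 ≥ 2e-4
|R(3,3) − R(2,2)| = 0.0035247 ≥ 2e-4
|R(4,4) − R(3,3)| = 0.0000113 < 2e-4

k = 4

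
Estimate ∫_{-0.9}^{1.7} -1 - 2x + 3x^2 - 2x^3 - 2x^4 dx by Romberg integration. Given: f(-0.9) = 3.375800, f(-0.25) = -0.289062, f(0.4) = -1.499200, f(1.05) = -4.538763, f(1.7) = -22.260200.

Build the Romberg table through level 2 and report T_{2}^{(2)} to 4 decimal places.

T_{0}^{(0)} (trapezoid, 1 panel, h=2.6000): -24.549720
T_{1}^{(0)} (trapezoid, 2 panels, h=1.3000): -14.223820
T_{2}^{(0)} (trapezoid, 4 panels, h=0.6500): -10.249996
T_{1}^{(1)} = -14.223820 + (-14.223820 − (-24.549720))/3 = -10.781853
T_{2}^{(1)} = -10.249996 + (-10.249996 − (-14.223820))/3 = -8.925388
T_{2}^{(2)} = -8.925388 + (-8.925388 − (-10.781853))/15 = -8.801624

-8.8016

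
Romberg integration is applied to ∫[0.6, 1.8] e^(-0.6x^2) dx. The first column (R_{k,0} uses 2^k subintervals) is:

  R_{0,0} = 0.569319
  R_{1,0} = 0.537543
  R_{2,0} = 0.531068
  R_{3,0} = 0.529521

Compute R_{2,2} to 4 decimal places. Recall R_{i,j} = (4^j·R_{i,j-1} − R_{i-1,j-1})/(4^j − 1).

Richardson extrapolation on the trapezoidal column (denominator 4−1=3):
R_{1,1} = 0.537543 + (0.537543 − 0.569319)/3 = 0.526951
R_{2,1} = (4·0.531068 − 0.537543) / 3 = 0.528910
R_{2,2} = (16·0.528910 − 0.526951) / 15 = 0.529041
(Column j=1 coincides with Simpson's rule on the same nodes.)

0.5290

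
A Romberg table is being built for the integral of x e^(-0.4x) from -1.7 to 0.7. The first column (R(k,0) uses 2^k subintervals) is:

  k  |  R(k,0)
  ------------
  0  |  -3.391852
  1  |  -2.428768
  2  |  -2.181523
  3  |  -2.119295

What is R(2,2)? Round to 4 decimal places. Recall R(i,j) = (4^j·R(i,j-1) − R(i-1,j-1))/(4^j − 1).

Richardson extrapolation on the trapezoidal column (denominator 4−1=3):
R(1,1) = -2.428768 + (-2.428768 − (-3.391852))/3 = -2.107740
R(2,1) = -2.181523 + (-2.181523 − (-2.428768))/3 = -2.099108
R(2,2) = (16·(-2.099108) − (-2.107740)) / 15 = -2.098533
(Column j=1 coincides with Simpson's rule on the same nodes.)

-2.0985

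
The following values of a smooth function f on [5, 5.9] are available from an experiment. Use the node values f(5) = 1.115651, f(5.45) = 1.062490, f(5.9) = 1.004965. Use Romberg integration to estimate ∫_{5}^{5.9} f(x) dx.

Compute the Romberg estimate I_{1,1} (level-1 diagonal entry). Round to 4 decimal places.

I_{0,0} (trapezoid, 1 panel, h=0.9000): 0.954277
I_{1,0} (trapezoid, 2 panels, h=0.4500): 0.955259
I_{1,1} = 0.955259 + (0.955259 − 0.954277)/3 = 0.955586

0.9556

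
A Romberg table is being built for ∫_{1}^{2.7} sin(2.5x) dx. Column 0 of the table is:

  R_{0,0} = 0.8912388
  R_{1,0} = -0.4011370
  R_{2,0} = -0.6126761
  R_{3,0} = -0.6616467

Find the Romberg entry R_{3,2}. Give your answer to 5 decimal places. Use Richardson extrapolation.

-0.67762

R_{2,1} = (4·(-0.6126761) − (-0.4011370)) / 3 = -0.6831891
R_{3,1} = (4·(-0.6616467) − (-0.6126761)) / 3 = -0.6779702
R_{3,2} = -0.6779702 + (-0.6779702 − (-0.6831891))/15 = -0.6776223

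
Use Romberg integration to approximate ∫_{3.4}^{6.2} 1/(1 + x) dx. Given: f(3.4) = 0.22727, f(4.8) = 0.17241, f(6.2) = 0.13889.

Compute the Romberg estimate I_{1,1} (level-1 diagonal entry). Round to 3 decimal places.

I_{0,0} (trapezoid, 1 panel, h=2.8000): 0.51262
I_{1,0} (trapezoid, 2 panels, h=1.4000): 0.49769
I_{1,1} = 0.49769 + (0.49769 − 0.51262)/3 = 0.49271

0.493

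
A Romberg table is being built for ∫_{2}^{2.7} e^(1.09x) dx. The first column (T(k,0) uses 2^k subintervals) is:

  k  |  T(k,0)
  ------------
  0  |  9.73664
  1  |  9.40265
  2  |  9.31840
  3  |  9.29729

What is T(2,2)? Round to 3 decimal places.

Richardson extrapolation on the trapezoidal column (denominator 4−1=3):
T(1,1) = 9.40265 + (9.40265 − 9.73664)/3 = 9.29132
T(2,1) = 9.31840 + (9.31840 − 9.40265)/3 = 9.29032
T(2,2) = (16·9.29032 − 9.29132) / 15 = 9.29025

9.290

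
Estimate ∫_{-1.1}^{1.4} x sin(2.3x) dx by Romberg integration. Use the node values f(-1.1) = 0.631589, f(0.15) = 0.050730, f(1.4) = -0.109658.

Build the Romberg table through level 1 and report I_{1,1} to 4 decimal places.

I_{0,0} (trapezoid, 1 panel, h=2.5000): 0.652414
I_{1,0} (trapezoid, 2 panels, h=1.2500): 0.389619
I_{1,1} = 0.389619 + (0.389619 − 0.652414)/3 = 0.302021

0.3020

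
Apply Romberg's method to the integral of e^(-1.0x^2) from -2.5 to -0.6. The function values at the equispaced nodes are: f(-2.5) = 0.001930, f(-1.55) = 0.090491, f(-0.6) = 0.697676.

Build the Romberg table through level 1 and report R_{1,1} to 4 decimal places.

R_{0,0} (trapezoid, 1 panel, h=1.9000): 0.664626
R_{1,0} (trapezoid, 2 panels, h=0.9500): 0.418279
R_{1,1} = 0.418279 + (0.418279 − 0.664626)/3 = 0.336163

0.3362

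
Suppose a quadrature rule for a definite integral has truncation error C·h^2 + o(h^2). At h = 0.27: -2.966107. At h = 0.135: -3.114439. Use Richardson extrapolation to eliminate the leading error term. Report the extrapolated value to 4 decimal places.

The leading error scales as h^2; refining by a factor of 2 reduces it by 2^2 = 4.
Extrapolated value = (4·A(h/2) − A(h)) / (4 − 1)
= (4·(-3.114439) − (-2.966107)) / 3
= -9.491649 / 3 = -3.163883

-3.1639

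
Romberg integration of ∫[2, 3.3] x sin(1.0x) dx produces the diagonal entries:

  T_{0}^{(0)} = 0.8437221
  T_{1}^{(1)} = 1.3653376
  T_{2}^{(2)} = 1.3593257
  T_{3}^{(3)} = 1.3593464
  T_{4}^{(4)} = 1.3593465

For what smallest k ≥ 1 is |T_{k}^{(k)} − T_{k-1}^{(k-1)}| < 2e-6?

|T_{1}^{(1)} − T_{0}^{(0)}| = 0.5216155 ≥ 2e-6
|T_{2}^{(2)} − T_{1}^{(1)}| = 0.0060119 ≥ 2e-6
|T_{3}^{(3)} − T_{2}^{(2)}| = 0.0000207 ≥ 2e-6
|T_{4}^{(4)} − T_{3}^{(3)}| = 0.0000001 < 2e-6

k = 4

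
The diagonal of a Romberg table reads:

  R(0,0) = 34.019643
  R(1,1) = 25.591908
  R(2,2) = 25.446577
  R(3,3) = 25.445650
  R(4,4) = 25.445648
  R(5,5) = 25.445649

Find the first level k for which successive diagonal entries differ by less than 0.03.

|R(1,1) − R(0,0)| = 8.427735 ≥ 0.03
|R(2,2) − R(1,1)| = 0.145331 ≥ 0.03
|R(3,3) − R(2,2)| = 0.000927 < 0.03

k = 3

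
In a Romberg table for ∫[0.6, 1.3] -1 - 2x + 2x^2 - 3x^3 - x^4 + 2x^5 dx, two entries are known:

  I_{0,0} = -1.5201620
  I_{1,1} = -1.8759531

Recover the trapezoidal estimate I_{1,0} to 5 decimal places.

From I_{1,1} = (4·I_{1,0} − I_{0,0})/3, solve for I_{1,0}:
4·I_{1,0} = 3·(-1.8759531) + (-1.5201620) = -7.1480213
I_{1,0} = -1.7870053

-1.78701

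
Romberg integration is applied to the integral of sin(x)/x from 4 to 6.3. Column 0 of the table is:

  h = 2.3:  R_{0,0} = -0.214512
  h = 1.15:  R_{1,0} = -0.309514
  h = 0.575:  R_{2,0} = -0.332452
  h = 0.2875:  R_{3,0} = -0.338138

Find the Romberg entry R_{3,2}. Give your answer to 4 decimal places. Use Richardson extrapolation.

Richardson extrapolation on the trapezoidal column (denominator 4−1=3):
R_{2,1} = -0.332452 + (-0.332452 − (-0.309514))/3 = -0.340098
R_{3,1} = -0.338138 + (-0.338138 − (-0.332452))/3 = -0.340033
R_{3,2} = (16·(-0.340033) − (-0.340098)) / 15 = -0.340029

-0.3400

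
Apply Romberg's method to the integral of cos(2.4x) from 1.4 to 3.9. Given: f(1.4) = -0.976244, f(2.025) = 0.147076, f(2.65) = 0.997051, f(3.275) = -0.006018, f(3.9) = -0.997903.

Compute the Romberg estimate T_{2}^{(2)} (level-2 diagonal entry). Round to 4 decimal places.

0.0739

T_{0}^{(0)} (trapezoid, 1 panel, h=2.5000): -2.467684
T_{1}^{(0)} (trapezoid, 2 panels, h=1.2500): 0.012472
T_{2}^{(0)} (trapezoid, 4 panels, h=0.6250): 0.094397
T_{1}^{(1)} = 0.012472 + (0.012472 − (-2.467684))/3 = 0.839191
T_{2}^{(1)} = 0.094397 + (0.094397 − 0.012472)/3 = 0.121705
T_{2}^{(2)} = 0.121705 + (0.121705 − 0.839191)/15 = 0.073873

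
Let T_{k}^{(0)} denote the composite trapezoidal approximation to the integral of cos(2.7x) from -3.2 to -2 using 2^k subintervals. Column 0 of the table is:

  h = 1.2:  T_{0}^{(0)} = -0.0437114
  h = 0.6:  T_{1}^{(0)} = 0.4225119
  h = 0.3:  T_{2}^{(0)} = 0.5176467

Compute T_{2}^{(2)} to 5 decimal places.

Richardson extrapolation on the trapezoidal column (denominator 4−1=3):
T_{1}^{(1)} = 0.4225119 + (0.4225119 − (-0.0437114))/3 = 0.5779197
T_{2}^{(1)} = 0.5176467 + (0.5176467 − 0.4225119)/3 = 0.5493583
T_{2}^{(2)} = 0.5493583 + (0.5493583 − 0.5779197)/15 = 0.5474542
(Column j=1 coincides with Simpson's rule on the same nodes.)

0.54745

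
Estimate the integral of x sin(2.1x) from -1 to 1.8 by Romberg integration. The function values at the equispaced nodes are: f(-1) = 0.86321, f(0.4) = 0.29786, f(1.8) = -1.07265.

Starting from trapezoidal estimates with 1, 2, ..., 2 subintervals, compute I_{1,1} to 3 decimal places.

I_{0,0} (trapezoid, 1 panel, h=2.8000): -0.29322
I_{1,0} (trapezoid, 2 panels, h=1.4000): 0.27040
I_{1,1} = 0.27040 + (0.27040 − (-0.29322))/3 = 0.45827

0.458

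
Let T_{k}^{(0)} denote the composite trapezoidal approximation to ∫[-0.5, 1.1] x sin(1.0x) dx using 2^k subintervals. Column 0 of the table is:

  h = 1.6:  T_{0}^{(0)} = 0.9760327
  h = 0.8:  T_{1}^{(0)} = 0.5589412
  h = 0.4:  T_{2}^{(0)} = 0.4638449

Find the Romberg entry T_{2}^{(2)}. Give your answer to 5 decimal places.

0.43296

Richardson extrapolation on the trapezoidal column (denominator 4−1=3):
T_{1}^{(1)} = (4·0.5589412 − 0.9760327) / 3 = 0.4199107
T_{2}^{(1)} = (4·0.4638449 − 0.5589412) / 3 = 0.4321461
T_{2}^{(2)} = 0.4321461 + (0.4321461 − 0.4199107)/15 = 0.4329618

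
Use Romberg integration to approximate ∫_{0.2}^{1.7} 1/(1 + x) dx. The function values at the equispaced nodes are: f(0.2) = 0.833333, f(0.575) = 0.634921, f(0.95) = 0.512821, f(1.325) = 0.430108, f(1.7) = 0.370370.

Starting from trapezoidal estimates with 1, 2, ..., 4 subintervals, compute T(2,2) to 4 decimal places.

0.8110

T(0,0) (trapezoid, 1 panel, h=1.5000): 0.902777
T(1,0) (trapezoid, 2 panels, h=0.7500): 0.836004
T(2,0) (trapezoid, 4 panels, h=0.3750): 0.817388
T(1,1) = 0.836004 + (0.836004 − 0.902777)/3 = 0.813746
T(2,1) = 0.817388 + (0.817388 − 0.836004)/3 = 0.811183
T(2,2) = 0.811183 + (0.811183 − 0.813746)/15 = 0.811012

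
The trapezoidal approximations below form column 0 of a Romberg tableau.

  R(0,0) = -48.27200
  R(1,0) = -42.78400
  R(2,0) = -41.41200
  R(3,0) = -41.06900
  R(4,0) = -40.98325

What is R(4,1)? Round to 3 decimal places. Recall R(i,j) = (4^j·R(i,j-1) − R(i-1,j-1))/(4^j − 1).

Richardson extrapolation on the trapezoidal column (denominator 4−1=3):
R(4,1) = (4·(-40.98325) − (-41.06900)) / 3 = -40.95467

-40.955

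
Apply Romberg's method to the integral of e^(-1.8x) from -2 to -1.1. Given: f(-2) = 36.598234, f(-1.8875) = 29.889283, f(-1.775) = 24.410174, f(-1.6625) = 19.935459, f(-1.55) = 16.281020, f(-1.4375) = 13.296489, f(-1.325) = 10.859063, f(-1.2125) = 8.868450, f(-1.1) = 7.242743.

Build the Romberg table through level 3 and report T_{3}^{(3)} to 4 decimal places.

16.3086

T_{0}^{(0)} (trapezoid, 1 panel, h=0.9000): 19.728440
T_{1}^{(0)} (trapezoid, 2 panels, h=0.4500): 17.190679
T_{2}^{(0)} (trapezoid, 4 panels, h=0.2250): 16.530918
T_{3}^{(0)} (trapezoid, 8 panels, h=0.1125): 16.364298
T_{1}^{(1)} = 17.190679 + (17.190679 − 19.728440)/3 = 16.344759
T_{2}^{(1)} = 16.530918 + (16.530918 − 17.190679)/3 = 16.310998
T_{3}^{(1)} = 16.364298 + (16.364298 − 16.530918)/3 = 16.308758
T_{2}^{(2)} = 16.310998 + (16.310998 − 16.344759)/15 = 16.308747
T_{3}^{(2)} = 16.308758 + (16.308758 − 16.310998)/15 = 16.308609
T_{3}^{(3)} = 16.308609 + (16.308609 − 16.308747)/63 = 16.308607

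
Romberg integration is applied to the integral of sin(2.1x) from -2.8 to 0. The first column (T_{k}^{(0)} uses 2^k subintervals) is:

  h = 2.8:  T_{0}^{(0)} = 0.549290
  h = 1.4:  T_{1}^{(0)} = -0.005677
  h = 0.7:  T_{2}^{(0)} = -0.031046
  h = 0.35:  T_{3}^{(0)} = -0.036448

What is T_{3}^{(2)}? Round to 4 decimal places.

-0.0382

T_{2}^{(1)} = -0.031046 + (-0.031046 − (-0.005677))/3 = -0.039502
T_{3}^{(1)} = (4·(-0.036448) − (-0.031046)) / 3 = -0.038249
T_{3}^{(2)} = (16·(-0.038249) − (-0.039502)) / 15 = -0.038165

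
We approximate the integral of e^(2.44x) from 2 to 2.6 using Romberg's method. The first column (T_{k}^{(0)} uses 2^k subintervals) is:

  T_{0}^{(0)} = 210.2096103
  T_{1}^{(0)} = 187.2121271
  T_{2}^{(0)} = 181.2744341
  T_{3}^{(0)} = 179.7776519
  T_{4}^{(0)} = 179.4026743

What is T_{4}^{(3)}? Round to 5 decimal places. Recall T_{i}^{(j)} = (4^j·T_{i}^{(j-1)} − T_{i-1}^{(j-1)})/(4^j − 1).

Richardson extrapolation on the trapezoidal column (denominator 4−1=3):
T_{2}^{(1)} = (4·181.2744341 − 187.2121271) / 3 = 179.2952031
T_{3}^{(1)} = 179.7776519 + (179.7776519 − 181.2744341)/3 = 179.2787245
T_{4}^{(1)} = 179.4026743 + (179.4026743 − 179.7776519)/3 = 179.2776818
T_{3}^{(2)} = (16·179.2787245 − 179.2952031) / 15 = 179.2776259
T_{4}^{(2)} = (16·179.2776818 − 179.2787245) / 15 = 179.2776123
T_{4}^{(3)} = 179.2776123 + (179.2776123 − 179.2776259)/63 = 179.2776121
(Column j=1 coincides with Simpson's rule on the same nodes.)

179.27761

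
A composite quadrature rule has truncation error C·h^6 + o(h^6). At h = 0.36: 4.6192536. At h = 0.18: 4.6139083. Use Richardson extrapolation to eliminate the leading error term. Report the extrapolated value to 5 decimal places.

4.61382

The leading error scales as h^6; refining by a factor of 2 reduces it by 2^6 = 64.
Extrapolated value = (64·A(h/2) − A(h)) / (64 − 1)
= (64·4.6139083 − 4.6192536) / 63
= 290.6708776 / 63 = 4.6138235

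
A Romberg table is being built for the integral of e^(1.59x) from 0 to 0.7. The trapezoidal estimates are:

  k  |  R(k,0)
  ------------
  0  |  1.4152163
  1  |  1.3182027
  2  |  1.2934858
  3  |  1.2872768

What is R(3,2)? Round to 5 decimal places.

1.28520

Richardson extrapolation on the trapezoidal column (denominator 4−1=3):
R(2,1) = 1.2934858 + (1.2934858 − 1.3182027)/3 = 1.2852468
R(3,1) = (4·1.2872768 − 1.2934858) / 3 = 1.2852071
R(3,2) = (16·1.2852071 − 1.2852468) / 15 = 1.2852045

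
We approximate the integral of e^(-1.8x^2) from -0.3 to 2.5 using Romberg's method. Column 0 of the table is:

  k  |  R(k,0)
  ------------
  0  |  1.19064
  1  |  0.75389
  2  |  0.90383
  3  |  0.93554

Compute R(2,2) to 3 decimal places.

0.977

R(1,1) = 0.75389 + (0.75389 − 1.19064)/3 = 0.60831
R(2,1) = (4·0.90383 − 0.75389) / 3 = 0.95381
R(2,2) = (16·0.95381 − 0.60831) / 15 = 0.97684
(Column j=1 coincides with Simpson's rule on the same nodes.)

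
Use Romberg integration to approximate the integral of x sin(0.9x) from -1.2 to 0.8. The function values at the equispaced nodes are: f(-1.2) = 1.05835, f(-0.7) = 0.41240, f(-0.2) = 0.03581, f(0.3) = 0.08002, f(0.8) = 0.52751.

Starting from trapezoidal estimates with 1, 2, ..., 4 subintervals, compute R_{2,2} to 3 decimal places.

R_{0,0} (trapezoid, 1 panel, h=2.0000): 1.58586
R_{1,0} (trapezoid, 2 panels, h=1.0000): 0.82874
R_{2,0} (trapezoid, 4 panels, h=0.5000): 0.66058
R_{1,1} = 0.82874 + (0.82874 − 1.58586)/3 = 0.57637
R_{2,1} = 0.66058 + (0.66058 − 0.82874)/3 = 0.60453
R_{2,2} = 0.60453 + (0.60453 − 0.57637)/15 = 0.60641

0.606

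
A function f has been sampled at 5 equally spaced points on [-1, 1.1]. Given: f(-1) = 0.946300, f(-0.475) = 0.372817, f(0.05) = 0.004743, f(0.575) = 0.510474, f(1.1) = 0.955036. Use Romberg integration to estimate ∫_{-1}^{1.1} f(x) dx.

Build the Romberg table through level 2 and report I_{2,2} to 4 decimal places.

I_{0,0} (trapezoid, 1 panel, h=2.1000): 1.996403
I_{1,0} (trapezoid, 2 panels, h=1.0500): 1.003182
I_{2,0} (trapezoid, 4 panels, h=0.5250): 0.965319
I_{1,1} = 1.003182 + (1.003182 − 1.996403)/3 = 0.672108
I_{2,1} = 0.965319 + (0.965319 − 1.003182)/3 = 0.952698
I_{2,2} = 0.952698 + (0.952698 − 0.672108)/15 = 0.971404

0.9714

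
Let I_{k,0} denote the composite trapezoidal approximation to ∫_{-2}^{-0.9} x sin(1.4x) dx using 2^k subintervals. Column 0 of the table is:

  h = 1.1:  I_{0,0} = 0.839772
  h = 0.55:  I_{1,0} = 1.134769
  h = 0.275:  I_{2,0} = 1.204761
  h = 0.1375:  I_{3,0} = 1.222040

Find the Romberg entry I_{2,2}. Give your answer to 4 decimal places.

1.2278

Richardson extrapolation on the trapezoidal column (denominator 4−1=3):
I_{1,1} = (4·1.134769 − 0.839772) / 3 = 1.233101
I_{2,1} = 1.204761 + (1.204761 − 1.134769)/3 = 1.228092
I_{2,2} = (16·1.228092 − 1.233101) / 15 = 1.227758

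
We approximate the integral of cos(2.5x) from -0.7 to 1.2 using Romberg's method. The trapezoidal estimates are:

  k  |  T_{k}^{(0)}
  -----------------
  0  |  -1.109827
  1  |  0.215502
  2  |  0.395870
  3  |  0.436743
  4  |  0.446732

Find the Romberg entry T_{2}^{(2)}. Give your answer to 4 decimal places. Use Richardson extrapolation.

0.4426

Richardson extrapolation on the trapezoidal column (denominator 4−1=3):
T_{1}^{(1)} = 0.215502 + (0.215502 − (-1.109827))/3 = 0.657278
T_{2}^{(1)} = 0.395870 + (0.395870 − 0.215502)/3 = 0.455993
T_{2}^{(2)} = (16·0.455993 − 0.657278) / 15 = 0.442574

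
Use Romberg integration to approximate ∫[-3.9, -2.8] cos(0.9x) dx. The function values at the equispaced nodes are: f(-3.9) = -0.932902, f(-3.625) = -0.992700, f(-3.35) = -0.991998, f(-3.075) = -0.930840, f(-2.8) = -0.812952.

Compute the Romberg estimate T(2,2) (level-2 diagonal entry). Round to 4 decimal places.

-1.0472

T(0,0) (trapezoid, 1 panel, h=1.1000): -0.960220
T(1,0) (trapezoid, 2 panels, h=0.5500): -1.025709
T(2,0) (trapezoid, 4 panels, h=0.2750): -1.041828
T(1,1) = -1.025709 + (-1.025709 − (-0.960220))/3 = -1.047539
T(2,1) = -1.041828 + (-1.041828 − (-1.025709))/3 = -1.047201
T(2,2) = -1.047201 + (-1.047201 − (-1.047539))/15 = -1.047178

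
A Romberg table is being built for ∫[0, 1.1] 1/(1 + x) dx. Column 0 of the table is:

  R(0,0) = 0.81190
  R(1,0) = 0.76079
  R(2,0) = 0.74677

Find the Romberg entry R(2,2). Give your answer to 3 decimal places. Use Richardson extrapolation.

0.742

R(1,1) = (4·0.76079 − 0.81190) / 3 = 0.74375
R(2,1) = 0.74677 + (0.74677 − 0.76079)/3 = 0.74210
R(2,2) = (16·0.74210 − 0.74375) / 15 = 0.74199
(Column j=1 coincides with Simpson's rule on the same nodes.)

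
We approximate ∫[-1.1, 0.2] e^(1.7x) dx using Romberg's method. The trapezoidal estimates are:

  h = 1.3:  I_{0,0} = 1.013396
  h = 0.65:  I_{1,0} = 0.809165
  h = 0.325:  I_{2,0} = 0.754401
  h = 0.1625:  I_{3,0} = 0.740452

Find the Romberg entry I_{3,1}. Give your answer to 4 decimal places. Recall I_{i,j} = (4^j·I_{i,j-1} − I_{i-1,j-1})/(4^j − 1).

Richardson extrapolation on the trapezoidal column (denominator 4−1=3):
I_{3,1} = 0.740452 + (0.740452 − 0.754401)/3 = 0.735802

0.7358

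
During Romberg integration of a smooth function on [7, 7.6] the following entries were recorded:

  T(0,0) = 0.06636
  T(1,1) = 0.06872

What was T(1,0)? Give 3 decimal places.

0.068

From T(1,1) = (4·T(1,0) − T(0,0))/3, solve for T(1,0):
4·T(1,0) = 3·0.06872 + 0.06636 = 0.27252
T(1,0) = 0.06813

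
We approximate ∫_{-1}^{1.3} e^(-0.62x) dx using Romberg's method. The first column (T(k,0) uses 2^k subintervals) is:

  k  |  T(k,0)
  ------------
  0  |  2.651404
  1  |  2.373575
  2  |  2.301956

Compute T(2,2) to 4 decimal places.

2.2779

T(1,1) = 2.373575 + (2.373575 − 2.651404)/3 = 2.280965
T(2,1) = 2.301956 + (2.301956 − 2.373575)/3 = 2.278083
T(2,2) = 2.278083 + (2.278083 − 2.280965)/15 = 2.277891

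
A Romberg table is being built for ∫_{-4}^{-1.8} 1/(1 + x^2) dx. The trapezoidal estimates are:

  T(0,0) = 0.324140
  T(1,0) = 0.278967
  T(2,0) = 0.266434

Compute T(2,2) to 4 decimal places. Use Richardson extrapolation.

0.2621

Richardson extrapolation on the trapezoidal column (denominator 4−1=3):
T(1,1) = 0.278967 + (0.278967 − 0.324140)/3 = 0.263909
T(2,1) = (4·0.266434 − 0.278967) / 3 = 0.262256
T(2,2) = 0.262256 + (0.262256 − 0.263909)/15 = 0.262146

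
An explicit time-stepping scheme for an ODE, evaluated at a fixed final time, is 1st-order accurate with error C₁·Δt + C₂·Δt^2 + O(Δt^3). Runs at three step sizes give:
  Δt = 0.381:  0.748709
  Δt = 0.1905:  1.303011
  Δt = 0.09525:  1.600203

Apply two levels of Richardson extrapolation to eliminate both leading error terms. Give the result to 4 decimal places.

1.9108

First eliminate the Δt term (factor 2^1 = 2):
  B₁ = (2·1.303011 − 0.748709)/1 = 1.857313
  B₂ = (2·1.600203 − 1.303011)/1 = 1.897395
Then eliminate the Δt^2 term (factor 2^2 = 4):
  (4·1.897395 − 1.857313)/3 = 1.910756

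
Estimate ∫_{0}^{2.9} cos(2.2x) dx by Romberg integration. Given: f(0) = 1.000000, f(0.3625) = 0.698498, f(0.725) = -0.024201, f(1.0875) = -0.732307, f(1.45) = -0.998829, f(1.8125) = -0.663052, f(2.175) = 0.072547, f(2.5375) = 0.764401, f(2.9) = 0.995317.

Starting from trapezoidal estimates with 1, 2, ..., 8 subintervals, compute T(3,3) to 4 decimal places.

0.0428

T(0,0) (trapezoid, 1 panel, h=2.9000): 2.893210
T(1,0) (trapezoid, 2 panels, h=1.4500): -0.001697
T(2,0) (trapezoid, 4 panels, h=0.7250): 0.034202
T(3,0) (trapezoid, 8 panels, h=0.3625): 0.041584
T(1,1) = -0.001697 + (-0.001697 − 2.893210)/3 = -0.966666
T(2,1) = 0.034202 + (0.034202 − (-0.001697))/3 = 0.046168
T(3,1) = 0.041584 + (0.041584 − 0.034202)/3 = 0.044045
T(2,2) = 0.046168 + (0.046168 − (-0.966666))/15 = 0.113690
T(3,2) = 0.044045 + (0.044045 − 0.046168)/15 = 0.043903
T(3,3) = 0.043903 + (0.043903 − 0.113690)/63 = 0.042795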